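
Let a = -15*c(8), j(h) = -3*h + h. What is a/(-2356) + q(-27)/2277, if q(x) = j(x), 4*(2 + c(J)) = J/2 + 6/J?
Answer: 176841/9537088 ≈ 0.018542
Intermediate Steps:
c(J) = -2 + J/8 + 3/(2*J) (c(J) = -2 + (J/2 + 6/J)/4 = -2 + (J/8 + 3/(2*J)) = -2 + J/8 + 3/(2*J))
j(h) = -2*h
q(x) = -2*x
a = 195/16 (a = -15*(12 + 8*(-16 + 8))/(8*8) = -15*(12 + 8*(-8))/(8*8) = -15*(12 - 64)/(8*8) = -15*(-52)/(8*8) = -15*(-13/16) = 195/16 ≈ 12.188)
a/(-2356) + q(-27)/2277 = (195/16)/(-2356) - 2*(-27)/2277 = (195/16)*(-1/2356) + 54*(1/2277) = -195/37696 + 6/253 = 176841/9537088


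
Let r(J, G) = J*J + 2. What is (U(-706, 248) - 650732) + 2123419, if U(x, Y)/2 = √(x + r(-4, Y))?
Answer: 1472687 + 8*I*√43 ≈ 1.4727e+6 + 52.46*I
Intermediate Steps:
r(J, G) = 2 + J² (r(J, G) = J² + 2 = 2 + J²)
U(x, Y) = 2*√(18 + x) (U(x, Y) = 2*√(x + (2 + (-4)²)) = 2*√(x + (2 + 16)) = 2*√(x + 18) = 2*√(18 + x))
(U(-706, 248) - 650732) + 2123419 = (2*√(18 - 706) - 650732) + 2123419 = (2*√(-688) - 650732) + 2123419 = (2*(4*I*√43) - 650732) + 2123419 = (8*I*√43 - 650732) + 2123419 = (-650732 + 8*I*√43) + 2123419 = 1472687 + 8*I*√43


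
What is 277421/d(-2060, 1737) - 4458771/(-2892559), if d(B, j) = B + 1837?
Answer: -801462304406/645040657 ≈ -1242.5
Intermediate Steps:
d(B, j) = 1837 + B
277421/d(-2060, 1737) - 4458771/(-2892559) = 277421/(1837 - 2060) - 4458771/(-2892559) = 277421/(-223) - 4458771*(-1/2892559) = 277421*(-1/223) + 4458771/2892559 = -277421/223 + 4458771/2892559 = -801462304406/645040657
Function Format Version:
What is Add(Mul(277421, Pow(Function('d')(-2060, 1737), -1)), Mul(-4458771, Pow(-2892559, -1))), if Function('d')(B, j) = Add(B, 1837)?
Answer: Rational(-801462304406, 645040657) ≈ -1242.5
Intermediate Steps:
Function('d')(B, j) = Add(1837, B)
Add(Mul(277421, Pow(Function('d')(-2060, 1737), -1)), Mul(-4458771, Pow(-2892559, -1))) = Add(Mul(277421, Pow(Add(1837, -2060), -1)), Mul(-4458771, Pow(-2892559, -1))) = Add(Mul(277421, Pow(-223, -1)), Mul(-4458771, Rational(-1, 2892559))) = Add(Mul(277421, Rational(-1, 223)), Rational(4458771, 2892559)) = Add(Rational(-277421, 223), Rational(4458771, 2892559)) = Rational(-801462304406, 645040657)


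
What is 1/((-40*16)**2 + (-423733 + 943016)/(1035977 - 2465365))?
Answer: 1429388/585476805517 ≈ 2.4414e-6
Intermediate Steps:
1/((-40*16)**2 + (-423733 + 943016)/(1035977 - 2465365)) = 1/((-640)**2 + 519283/(-1429388)) = 1/(409600 + 519283*(-1/1429388)) = 1/(409600 - 519283/1429388) = 1/(585476805517/1429388) = 1429388/585476805517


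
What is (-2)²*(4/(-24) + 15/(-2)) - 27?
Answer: -173/3 ≈ -57.667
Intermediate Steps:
(-2)²*(4/(-24) + 15/(-2)) - 27 = 4*(4*(-1/24) + 15*(-½)) - 27 = 4*(-⅙ - 15/2) - 27 = 4*(-23/3) - 27 = -92/3 - 27 = -173/3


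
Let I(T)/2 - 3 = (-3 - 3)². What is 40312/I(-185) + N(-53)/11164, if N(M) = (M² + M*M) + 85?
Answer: 225244001/435396 ≈ 517.33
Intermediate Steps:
I(T) = 78 (I(T) = 6 + 2*(-3 - 3)² = 6 + 2*(-6)² = 6 + 2*36 = 6 + 72 = 78)
N(M) = 85 + 2*M² (N(M) = (M² + M²) + 85 = 2*M² + 85 = 85 + 2*M²)
40312/I(-185) + N(-53)/11164 = 40312/78 + (85 + 2*(-53)²)/11164 = 40312*(1/78) + (85 + 2*2809)*(1/11164) = 20156/39 + (85 + 5618)*(1/11164) = 20156/39 + 5703*(1/11164) = 20156/39 + 5703/11164 = 225244001/435396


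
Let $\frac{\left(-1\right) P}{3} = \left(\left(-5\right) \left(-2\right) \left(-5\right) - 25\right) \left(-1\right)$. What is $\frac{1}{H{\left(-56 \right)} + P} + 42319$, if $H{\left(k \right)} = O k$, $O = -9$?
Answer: $\frac{11807002}{279} \approx 42319.0$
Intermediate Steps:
$H{\left(k \right)} = - 9 k$
$P = -225$ ($P = - 3 \left(\left(-5\right) \left(-2\right) \left(-5\right) - 25\right) \left(-1\right) = - 3 \left(10 \left(-5\right) - 25\right) \left(-1\right) = - 3 \left(-50 - 25\right) \left(-1\right) = - 3 \left(\left(-75\right) \left(-1\right)\right) = \left(-3\right) 75 = -225$)
$\frac{1}{H{\left(-56 \right)} + P} + 42319 = \frac{1}{\left(-9\right) \left(-56\right) - 225} + 42319 = \frac{1}{504 - 225} + 42319 = \frac{1}{279} + 42319 = \frac{11807002}{279}$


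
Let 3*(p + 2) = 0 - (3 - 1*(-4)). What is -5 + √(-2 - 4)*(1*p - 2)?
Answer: -5 - 19*I*√6/3 ≈ -5.0 - 15.513*I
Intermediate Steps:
p = -13/3 (p = -2 + (0 - (3 - 1*(-4)))/3 = -2 + (0 - (3 + 4))/3 = -2 + (0 - 1*7)/3 = -2 + (0 - 7)/3 = -2 + (⅓)*(-7) = -2 - 7/3 = -13/3 ≈ -4.3333)
-5 + √(-2 - 4)*(1*p - 2) = -5 + √(-2 - 4)*(1*(-13/3) - 2) = -5 + √(-6)*(-13/3 - 2) = -5 + (I*√6)*(-19/3) = -5 - 19*I*√6/3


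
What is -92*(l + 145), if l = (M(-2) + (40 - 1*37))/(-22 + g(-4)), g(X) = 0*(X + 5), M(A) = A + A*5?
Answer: -147154/11 ≈ -13378.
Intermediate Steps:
M(A) = 6*A (M(A) = A + 5*A = 6*A)
g(X) = 0 (g(X) = 0*(5 + X) = 0)
l = 9/22 (l = (6*(-2) + (40 - 1*37))/(-22 + 0) = (-12 + (40 - 37))/(-22) = (-12 + 3)*(-1/22) = -9*(-1/22) = 9/22 ≈ 0.40909)
-92*(l + 145) = -92*(9/22 + 145) = -92*3199/22 = -147154/11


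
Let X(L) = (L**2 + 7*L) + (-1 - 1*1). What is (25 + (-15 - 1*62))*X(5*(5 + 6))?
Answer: -177216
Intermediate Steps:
X(L) = -2 + L**2 + 7*L (X(L) = (L**2 + 7*L) + (-1 - 1) = (L**2 + 7*L) - 2 = -2 + L**2 + 7*L)
(25 + (-15 - 1*62))*X(5*(5 + 6)) = (25 + (-15 - 1*62))*(-2 + (5*(5 + 6))**2 + 7*(5*(5 + 6))) = (25 + (-15 - 62))*(-2 + (5*11)**2 + 7*(5*11)) = (25 - 77)*(-2 + 55**2 + 7*55) = -52*(-2 + 3025 + 385) = -52*3408 = -177216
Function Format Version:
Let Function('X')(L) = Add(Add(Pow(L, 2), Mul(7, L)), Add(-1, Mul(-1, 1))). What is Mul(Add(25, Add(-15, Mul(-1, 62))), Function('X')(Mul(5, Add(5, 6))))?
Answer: -177216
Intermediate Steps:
Function('X')(L) = Add(-2, Pow(L, 2), Mul(7, L)) (Function('X')(L) = Add(Add(Pow(L, 2), Mul(7, L)), Add(-1, -1)) = Add(Add(Pow(L, 2), Mul(7, L)), -2) = Add(-2, Pow(L, 2), Mul(7, L)))
Mul(Add(25, Add(-15, Mul(-1, 62))), Function('X')(Mul(5, Add(5, 6)))) = Mul(Add(25, Add(-15, Mul(-1, 62))), Add(-2, Pow(Mul(5, Add(5, 6)), 2), Mul(7, Mul(5, Add(5, 6))))) = Mul(Add(25, Add(-15, -62)), Add(-2, Pow(Mul(5, 11), 2), Mul(7, Mul(5, 11)))) = Mul(Add(25, -77), Add(-2, Pow(55, 2), Mul(7, 55))) = Mul(-52, Add(-2, 3025, 385)) = Mul(-52, 3408) = -177216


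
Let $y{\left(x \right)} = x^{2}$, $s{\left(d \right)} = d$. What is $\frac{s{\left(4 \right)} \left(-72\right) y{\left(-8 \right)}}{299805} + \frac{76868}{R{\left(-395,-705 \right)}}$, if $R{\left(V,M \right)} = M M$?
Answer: $\frac{925616396}{9934038675} \approx 0.093176$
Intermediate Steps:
$R{\left(V,M \right)} = M^{2}$
$\frac{s{\left(4 \right)} \left(-72\right) y{\left(-8 \right)}}{299805} + \frac{76868}{R{\left(-395,-705 \right)}} = \frac{4 \left(-72\right) \left(-8\right)^{2}}{299805} + \frac{76868}{\left(-705\right)^{2}} = \left(-288\right) 64 \cdot \frac{1}{299805} + \frac{76868}{497025} = \left(-18432\right) \frac{1}{299805} + 76868 \cdot \frac{1}{497025} = - \frac{6144}{99935} + \frac{76868}{497025} = \frac{925616396}{9934038675}$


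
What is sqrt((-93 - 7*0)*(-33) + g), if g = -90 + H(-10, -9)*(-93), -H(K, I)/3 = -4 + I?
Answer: 18*I*sqrt(2) ≈ 25.456*I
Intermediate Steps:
H(K, I) = 12 - 3*I (H(K, I) = -3*(-4 + I) = 12 - 3*I)
g = -3717 (g = -90 + (12 - 3*(-9))*(-93) = -90 + (12 + 27)*(-93) = -90 + 39*(-93) = -90 - 3627 = -3717)
sqrt((-93 - 7*0)*(-33) + g) = sqrt((-93 - 7*0)*(-33) - 3717) = sqrt((-93 + 0)*(-33) - 3717) = sqrt(-93*(-33) - 3717) = sqrt(3069 - 3717) = sqrt(-648) = 18*I*sqrt(2)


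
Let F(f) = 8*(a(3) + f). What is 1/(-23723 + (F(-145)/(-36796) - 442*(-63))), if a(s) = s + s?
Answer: 9199/37927755 ≈ 0.00024254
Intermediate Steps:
a(s) = 2*s
F(f) = 48 + 8*f (F(f) = 8*(2*3 + f) = 8*(6 + f) = 48 + 8*f)
1/(-23723 + (F(-145)/(-36796) - 442*(-63))) = 1/(-23723 + ((48 + 8*(-145))/(-36796) - 442*(-63))) = 1/(-23723 + ((48 - 1160)*(-1/36796) - 1*(-27846))) = 1/(-23723 + (-1112*(-1/36796) + 27846)) = 1/(-23723 + (278/9199 + 27846)) = 1/(-23723 + 256155632/9199) = 1/(37927755/9199) = 9199/37927755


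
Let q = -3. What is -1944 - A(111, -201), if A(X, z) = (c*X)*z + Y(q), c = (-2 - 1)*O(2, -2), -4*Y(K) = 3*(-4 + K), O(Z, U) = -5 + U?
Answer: 1866327/4 ≈ 4.6658e+5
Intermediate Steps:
Y(K) = 3 - 3*K/4 (Y(K) = -3*(-4 + K)/4 = -(-12 + 3*K)/4 = 3 - 3*K/4)
c = 21 (c = (-2 - 1)*(-5 - 2) = -3*(-7) = 21)
A(X, z) = 21/4 + 21*X*z (A(X, z) = (21*X)*z + (3 - 3/4*(-3)) = 21*X*z + (3 + 9/4) = 21*X*z + 21/4 = 21/4 + 21*X*z)
-1944 - A(111, -201) = -1944 - (21/4 + 21*111*(-201)) = -1944 - (21/4 - 468531) = -1944 - 1*(-1874103/4) = -1944 + 1874103/4 = 1866327/4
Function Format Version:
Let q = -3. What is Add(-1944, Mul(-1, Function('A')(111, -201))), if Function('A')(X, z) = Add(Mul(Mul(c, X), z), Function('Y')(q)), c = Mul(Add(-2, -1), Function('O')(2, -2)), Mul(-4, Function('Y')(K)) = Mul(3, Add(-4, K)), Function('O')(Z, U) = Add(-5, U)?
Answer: Rational(1866327, 4) ≈ 4.6658e+5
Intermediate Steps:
Function('Y')(K) = Add(3, Mul(Rational(-3, 4), K)) (Function('Y')(K) = Mul(Rational(-1, 4), Mul(3, Add(-4, K))) = Mul(Rational(-1, 4), Add(-12, Mul(3, K))) = Add(3, Mul(Rational(-3, 4), K)))
c = 21 (c = Mul(Add(-2, -1), Add(-5, -2)) = Mul(-3, -7) = 21)
Function('A')(X, z) = Add(Rational(21, 4), Mul(21, X, z)) (Function('A')(X, z) = Add(Mul(Mul(21, X), z), Add(3, Mul(Rational(-3, 4), -3))) = Add(Mul(21, X, z), Add(3, Rational(9, 4))) = Add(Mul(21, X, z), Rational(21, 4)) = Add(Rational(21, 4), Mul(21, X, z)))
Add(-1944, Mul(-1, Function('A')(111, -201))) = Add(-1944, Mul(-1, Add(Rational(21, 4), Mul(21, 111, -201)))) = Add(-1944, Mul(-1, Add(Rational(21, 4), -468531))) = Add(-1944, Mul(-1, Rational(-1874103, 4))) = Add(-1944, Rational(1874103, 4)) = Rational(1866327, 4)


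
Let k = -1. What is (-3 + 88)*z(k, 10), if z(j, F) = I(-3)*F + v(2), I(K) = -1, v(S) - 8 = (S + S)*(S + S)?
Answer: 1190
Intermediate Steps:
v(S) = 8 + 4*S**2 (v(S) = 8 + (S + S)*(S + S) = 8 + (2*S)*(2*S) = 8 + 4*S**2)
z(j, F) = 24 - F (z(j, F) = -F + (8 + 4*2**2) = -F + (8 + 4*4) = -F + (8 + 16) = -F + 24 = 24 - F)
(-3 + 88)*z(k, 10) = (-3 + 88)*(24 - 1*10) = 85*(24 - 10) = 85*14 = 1190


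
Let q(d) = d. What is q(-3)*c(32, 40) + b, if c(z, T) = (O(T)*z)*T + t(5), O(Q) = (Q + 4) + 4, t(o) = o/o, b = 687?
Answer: -183636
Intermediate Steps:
t(o) = 1
O(Q) = 8 + Q (O(Q) = (4 + Q) + 4 = 8 + Q)
c(z, T) = 1 + T*z*(8 + T) (c(z, T) = ((8 + T)*z)*T + 1 = (z*(8 + T))*T + 1 = T*z*(8 + T) + 1 = 1 + T*z*(8 + T))
q(-3)*c(32, 40) + b = -3*(1 + 40*32*(8 + 40)) + 687 = -3*(1 + 40*32*48) + 687 = -3*(1 + 61440) + 687 = -3*61441 + 687 = -184323 + 687 = -183636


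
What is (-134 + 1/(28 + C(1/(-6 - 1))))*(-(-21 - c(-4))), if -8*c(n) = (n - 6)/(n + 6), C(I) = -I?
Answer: -4565643/1576 ≈ -2897.0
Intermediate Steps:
c(n) = -(-6 + n)/(8*(6 + n)) (c(n) = -(n - 6)/(8*(n + 6)) = -(-6 + n)/(8*(6 + n)))
(-134 + 1/(28 + C(1/(-6 - 1))))*(-(-21 - c(-4))) = (-134 + 1/(28 - 1/(-6 - 1)))*(-(-21 - (6 - 1*(-4))/(8*(6 - 4)))) = (-134 + 1/(28 - 1/(-7)))*(-(-21 - (6 + 4)/(8*2))) = (-134 + 1/(28 - 1*(-⅐)))*(-(-21 - 10/(8*2))) = (-134 + 1/(28 + ⅐))*(-(-21 - 1*5/8)) = (-134 + 1/(197/7))*(-(-21 - 5/8)) = (-134 + 7/197)*(-1*(-173/8)) = -26391/197*173/8 = -4565643/1576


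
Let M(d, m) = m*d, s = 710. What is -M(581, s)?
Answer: -412510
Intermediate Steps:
M(d, m) = d*m
-M(581, s) = -581*710 = -1*412510 = -412510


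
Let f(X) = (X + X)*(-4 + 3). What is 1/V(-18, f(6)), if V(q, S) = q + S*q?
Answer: 1/198 ≈ 0.0050505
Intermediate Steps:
f(X) = -2*X (f(X) = (2*X)*(-1) = -2*X)
1/V(-18, f(6)) = 1/(-18*(1 - 2*6)) = 1/(-18*(1 - 12)) = 1/(-18*(-11)) = 1/198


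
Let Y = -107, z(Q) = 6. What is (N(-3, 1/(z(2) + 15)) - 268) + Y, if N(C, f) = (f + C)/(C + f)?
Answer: -374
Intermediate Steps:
N(C, f) = 1 (N(C, f) = (C + f)/(C + f) = 1)
(N(-3, 1/(z(2) + 15)) - 268) + Y = (1 - 268) - 107 = -267 - 107 = -374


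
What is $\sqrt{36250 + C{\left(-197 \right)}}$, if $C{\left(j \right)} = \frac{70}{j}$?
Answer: $\frac{2 \sqrt{351703115}}{197} \approx 190.39$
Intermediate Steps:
$\sqrt{36250 + C{\left(-197 \right)}} = \sqrt{36250 + \frac{70}{-197}} = \sqrt{36250 + 70 \left(- \frac{1}{197}\right)} = \sqrt{36250 - \frac{70}{197}} = \sqrt{\frac{7141180}{197}} = \frac{2 \sqrt{351703115}}{197}$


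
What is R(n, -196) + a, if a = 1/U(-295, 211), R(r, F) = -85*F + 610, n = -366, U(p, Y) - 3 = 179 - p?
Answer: 8237791/477 ≈ 17270.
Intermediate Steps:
U(p, Y) = 182 - p (U(p, Y) = 3 + (179 - p) = 182 - p)
R(r, F) = 610 - 85*F
a = 1/477 (a = 1/(182 - 1*(-295)) = 1/(182 + 295) = 1/477 ≈ 0.0020964)
R(n, -196) + a = (610 - 85*(-196)) + 1/477 = (610 + 16660) + 1/477 = 17270 + 1/477 = 8237791/477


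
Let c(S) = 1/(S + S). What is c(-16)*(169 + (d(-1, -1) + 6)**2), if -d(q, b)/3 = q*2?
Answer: -313/32 ≈ -9.7813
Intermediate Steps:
d(q, b) = -6*q (d(q, b) = -3*q*2 = -6*q)
c(S) = 1/(2*S)
c(-16)*(169 + (d(-1, -1) + 6)**2) = ((1/2)/(-16))*(169 + (-6*(-1) + 6)**2) = ((1/2)*(-1/16))*(169 + (6 + 6)**2) = -(169 + 12**2)/32 = -(169 + 144)/32 = -1/32*313 = -313/32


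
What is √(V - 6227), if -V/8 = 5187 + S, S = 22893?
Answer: I*√230867 ≈ 480.49*I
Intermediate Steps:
V = -224640 (V = -8*(5187 + 22893) = -8*28080 = -224640)
√(V - 6227) = √(-224640 - 6227) = √(-230867) = I*√230867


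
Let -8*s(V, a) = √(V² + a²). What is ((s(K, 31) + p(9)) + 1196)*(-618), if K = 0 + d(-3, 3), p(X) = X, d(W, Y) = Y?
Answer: -744690 + 309*√970/4 ≈ -7.4228e+5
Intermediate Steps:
K = 3 (K = 0 + 3 = 3)
s(V, a) = -√(V² + a²)/8
((s(K, 31) + p(9)) + 1196)*(-618) = ((-√(3² + 31²)/8 + 9) + 1196)*(-618) = ((-√(9 + 961)/8 + 9) + 1196)*(-618) = ((-√970/8 + 9) + 1196)*(-618) = ((9 - √970/8) + 1196)*(-618) = (1205 - √970/8)*(-618) = -744690 + 309*√970/4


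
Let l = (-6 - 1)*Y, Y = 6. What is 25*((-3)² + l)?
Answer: -825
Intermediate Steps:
l = -42 (l = (-6 - 1)*6 = -7*6 = -42)
25*((-3)² + l) = 25*((-3)² - 42) = 25*(9 - 42) = 25*(-33) = -825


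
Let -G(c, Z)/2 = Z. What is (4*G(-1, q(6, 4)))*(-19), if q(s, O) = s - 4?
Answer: 304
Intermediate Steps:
q(s, O) = -4 + s
G(c, Z) = -2*Z
(4*G(-1, q(6, 4)))*(-19) = (4*(-2*(-4 + 6)))*(-19) = (4*(-2*2))*(-19) = (4*(-4))*(-19) = -16*(-19) = 304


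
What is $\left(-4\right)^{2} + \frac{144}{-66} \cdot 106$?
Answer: $- \frac{2368}{11} \approx -215.27$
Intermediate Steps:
$\left(-4\right)^{2} + \frac{144}{-66} \cdot 106 = 16 + 144 \left(- \frac{1}{66}\right) 106 = 16 - \frac{2544}{11} = - \frac{2368}{11}$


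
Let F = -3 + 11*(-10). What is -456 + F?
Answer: -569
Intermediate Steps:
F = -113 (F = -3 - 110 = -113)
-456 + F = -456 - 113 = -569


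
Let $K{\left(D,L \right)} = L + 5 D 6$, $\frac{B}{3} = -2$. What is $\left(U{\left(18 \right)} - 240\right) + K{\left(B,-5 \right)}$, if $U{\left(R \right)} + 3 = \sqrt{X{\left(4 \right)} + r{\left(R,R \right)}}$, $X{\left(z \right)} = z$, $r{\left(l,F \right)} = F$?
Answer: $-428 + \sqrt{22} \approx -423.31$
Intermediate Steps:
$B = -6$ ($B = 3 \left(-2\right) = -6$)
$K{\left(D,L \right)} = L + 30 D$
$U{\left(R \right)} = -3 + \sqrt{4 + R}$
$\left(U{\left(18 \right)} - 240\right) + K{\left(B,-5 \right)} = \left(\left(-3 + \sqrt{4 + 18}\right) - 240\right) + \left(-5 + 30 \left(-6\right)\right) = \left(\left(-3 + \sqrt{22}\right) - 240\right) - 185 = \left(-243 + \sqrt{22}\right) - 185 = -428 + \sqrt{22}$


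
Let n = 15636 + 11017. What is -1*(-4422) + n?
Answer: 31075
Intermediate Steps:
n = 26653
-1*(-4422) + n = -1*(-4422) + 26653 = 4422 + 26653 = 31075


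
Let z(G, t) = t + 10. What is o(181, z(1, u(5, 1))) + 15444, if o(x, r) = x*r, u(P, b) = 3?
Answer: 17797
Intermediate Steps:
z(G, t) = 10 + t
o(x, r) = r*x
o(181, z(1, u(5, 1))) + 15444 = (10 + 3)*181 + 15444 = 13*181 + 15444 = 2353 + 15444 = 17797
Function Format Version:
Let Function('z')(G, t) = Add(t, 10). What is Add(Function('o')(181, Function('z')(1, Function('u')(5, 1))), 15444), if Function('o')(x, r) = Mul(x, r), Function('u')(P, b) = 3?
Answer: 17797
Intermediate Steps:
Function('z')(G, t) = Add(10, t)
Function('o')(x, r) = Mul(r, x)
Add(Function('o')(181, Function('z')(1, Function('u')(5, 1))), 15444) = Add(Mul(Add(10, 3), 181), 15444) = Add(Mul(13, 181), 15444) = Add(2353, 15444) = 17797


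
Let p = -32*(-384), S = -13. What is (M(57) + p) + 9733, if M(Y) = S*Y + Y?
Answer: 21337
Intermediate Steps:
M(Y) = -12*Y (M(Y) = -13*Y + Y = -12*Y)
p = 12288
(M(57) + p) + 9733 = (-12*57 + 12288) + 9733 = (-684 + 12288) + 9733 = 11604 + 9733 = 21337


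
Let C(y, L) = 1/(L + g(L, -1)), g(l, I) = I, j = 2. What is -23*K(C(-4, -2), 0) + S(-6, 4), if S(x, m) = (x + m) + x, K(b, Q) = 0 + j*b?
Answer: 22/3 ≈ 7.3333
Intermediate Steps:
C(y, L) = 1/(-1 + L) (C(y, L) = 1/(L - 1) = 1/(-1 + L))
K(b, Q) = 2*b (K(b, Q) = 0 + 2*b = 2*b)
S(x, m) = m + 2*x (S(x, m) = (m + x) + x = m + 2*x)
-23*K(C(-4, -2), 0) + S(-6, 4) = -46/(-1 - 2) + (4 + 2*(-6)) = -46/(-3) + (4 - 12) = -46*(-1)/3 - 8 = -23*(-⅔) - 8 = 46/3 - 8 = 22/3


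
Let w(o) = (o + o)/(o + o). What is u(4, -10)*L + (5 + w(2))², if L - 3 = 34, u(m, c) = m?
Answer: 184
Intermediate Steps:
L = 37 (L = 3 + 34 = 37)
w(o) = 1 (w(o) = (2*o)/((2*o)) = (2*o)*(1/(2*o)) = 1)
u(4, -10)*L + (5 + w(2))² = 4*37 + (5 + 1)² = 148 + 6² = 148 + 36 = 184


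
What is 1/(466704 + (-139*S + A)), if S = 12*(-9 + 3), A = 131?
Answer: 1/476843 ≈ 2.0971e-6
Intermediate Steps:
S = -72 (S = 12*(-6) = -72)
1/(466704 + (-139*S + A)) = 1/(466704 + (-139*(-72) + 131)) = 1/(466704 + (10008 + 131)) = 1/(466704 + 10139) = 1/476843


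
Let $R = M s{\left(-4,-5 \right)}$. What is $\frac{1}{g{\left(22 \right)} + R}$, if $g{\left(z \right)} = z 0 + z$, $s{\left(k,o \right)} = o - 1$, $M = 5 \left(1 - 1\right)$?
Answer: $\frac{1}{22} \approx 0.045455$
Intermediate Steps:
$M = 0$ ($M = 5 \cdot 0 = 0$)
$s{\left(k,o \right)} = -1 + o$ ($s{\left(k,o \right)} = o - 1 = -1 + o$)
$g{\left(z \right)} = z$ ($g{\left(z \right)} = 0 + z = z$)
$R = 0$ ($R = 0 \left(-1 - 5\right) = 0 \left(-6\right) = 0$)
$\frac{1}{g{\left(22 \right)} + R} = \frac{1}{22 + 0} = \frac{1}{22}$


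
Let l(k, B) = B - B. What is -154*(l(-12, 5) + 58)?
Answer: -8932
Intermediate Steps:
l(k, B) = 0
-154*(l(-12, 5) + 58) = -154*(0 + 58) = -154*58 = -8932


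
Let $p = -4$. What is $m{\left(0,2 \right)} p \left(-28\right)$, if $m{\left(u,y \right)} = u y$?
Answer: $0$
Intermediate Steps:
$m{\left(0,2 \right)} p \left(-28\right) = 0 \cdot 2 \left(-4\right) \left(-28\right) = 0 \left(-4\right) \left(-28\right) = 0 \left(-28\right) = 0$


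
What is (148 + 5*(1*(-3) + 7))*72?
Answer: 12096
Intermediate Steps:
(148 + 5*(1*(-3) + 7))*72 = (148 + 5*(-3 + 7))*72 = (148 + 5*4)*72 = (148 + 20)*72 = 168*72 = 12096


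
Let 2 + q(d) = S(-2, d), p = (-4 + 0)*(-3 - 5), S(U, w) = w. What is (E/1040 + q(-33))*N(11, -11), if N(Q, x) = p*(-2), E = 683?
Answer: 142868/65 ≈ 2198.0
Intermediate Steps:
p = 32 (p = -4*(-8) = 32)
q(d) = -2 + d
N(Q, x) = -64 (N(Q, x) = 32*(-2) = -64)
(E/1040 + q(-33))*N(11, -11) = (683/1040 + (-2 - 33))*(-64) = (683*(1/1040) - 35)*(-64) = (683/1040 - 35)*(-64) = -35717/1040*(-64) = 142868/65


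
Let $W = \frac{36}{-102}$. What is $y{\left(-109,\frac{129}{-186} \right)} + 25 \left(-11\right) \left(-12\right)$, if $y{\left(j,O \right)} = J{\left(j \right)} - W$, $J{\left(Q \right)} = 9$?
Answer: $\frac{56259}{17} \approx 3309.4$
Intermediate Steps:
$W = - \frac{6}{17}$ ($W = 36 \left(- \frac{1}{102}\right) = - \frac{6}{17} \approx -0.35294$)
$y{\left(j,O \right)} = \frac{159}{17}$ ($y{\left(j,O \right)} = 9 - - \frac{6}{17} = 9 + \frac{6}{17} = \frac{159}{17}$)
$y{\left(-109,\frac{129}{-186} \right)} + 25 \left(-11\right) \left(-12\right) = \frac{159}{17} + 25 \left(-11\right) \left(-12\right) = \frac{159}{17} - -3300 = \frac{159}{17} + 3300 = \frac{56259}{17}$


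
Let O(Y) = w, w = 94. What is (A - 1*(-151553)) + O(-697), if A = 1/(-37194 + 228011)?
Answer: 28936825600/190817 ≈ 1.5165e+5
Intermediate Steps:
O(Y) = 94
A = 1/190817 ≈ 5.2406e-6
(A - 1*(-151553)) + O(-697) = (1/190817 - 1*(-151553)) + 94 = (1/190817 + 151553) + 94 = 28918888802/190817 + 94 = 28936825600/190817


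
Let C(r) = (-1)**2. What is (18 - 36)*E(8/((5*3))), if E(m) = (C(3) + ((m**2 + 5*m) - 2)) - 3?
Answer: 472/25 ≈ 18.880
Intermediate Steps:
C(r) = 1
E(m) = -4 + m**2 + 5*m (E(m) = (1 + ((m**2 + 5*m) - 2)) - 3 = (1 + (-2 + m**2 + 5*m)) - 3 = (-1 + m**2 + 5*m) - 3 = -4 + m**2 + 5*m)
(18 - 36)*E(8/((5*3))) = (18 - 36)*(-4 + (8/((5*3)))**2 + 5*(8/((5*3)))) = -18*(-4 + (8/15)**2 + 5*(8/15)) = -18*(-4 + 64/225 + 8/3) = -18*(-236/225) = 472/25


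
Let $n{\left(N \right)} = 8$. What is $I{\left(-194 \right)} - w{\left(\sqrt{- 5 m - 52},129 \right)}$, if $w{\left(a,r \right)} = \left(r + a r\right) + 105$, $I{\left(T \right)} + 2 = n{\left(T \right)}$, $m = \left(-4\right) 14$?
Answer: $-228 - 258 \sqrt{57} \approx -2175.9$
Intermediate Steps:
$m = -56$
$I{\left(T \right)} = 6$ ($I{\left(T \right)} = -2 + 8 = 6$)
$w{\left(a,r \right)} = 105 + r + a r$
$I{\left(-194 \right)} - w{\left(\sqrt{- 5 m - 52},129 \right)} = 6 - \left(105 + 129 + \sqrt{\left(-5\right) \left(-56\right) - 52} \cdot 129\right) = 6 - \left(105 + 129 + \sqrt{280 - 52} \cdot 129\right) = 6 - \left(105 + 129 + \sqrt{228} \cdot 129\right) = 6 - \left(105 + 129 + 2 \sqrt{57} \cdot 129\right) = 6 - \left(105 + 129 + 258 \sqrt{57}\right) = 6 - \left(234 + 258 \sqrt{57}\right) = -228 - 258 \sqrt{57}$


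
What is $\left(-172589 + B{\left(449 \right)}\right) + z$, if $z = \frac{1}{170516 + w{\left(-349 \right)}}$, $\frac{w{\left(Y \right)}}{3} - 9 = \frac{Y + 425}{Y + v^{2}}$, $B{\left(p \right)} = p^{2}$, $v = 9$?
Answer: $\frac{331500511955}{11426324} \approx 29012.0$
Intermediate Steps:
$w{\left(Y \right)} = 27 + \frac{3 \left(425 + Y\right)}{81 + Y}$ ($w{\left(Y \right)} = 27 + 3 \frac{Y + 425}{Y + 9^{2}} = 27 + 3 \frac{425 + Y}{Y + 81} = 27 + 3 \frac{425 + Y}{81 + Y} = 27 + \frac{3 \left(425 + Y\right)}{81 + Y}$)
$z = \frac{67}{11426324}$ ($z = \frac{1}{170516 + \frac{6 \left(577 + 5 \left(-349\right)\right)}{81 - 349}} = \frac{1}{170516 + \frac{6 \left(577 - 1745\right)}{-268}} = \frac{1}{170516 + 6 \left(- \frac{1}{268}\right) \left(-1168\right)} = \frac{1}{170516 + \frac{1752}{67}} = \frac{1}{\frac{11426324}{67}} = \frac{67}{11426324} \approx 5.8637 \cdot 10^{-6}$)
$\left(-172589 + B{\left(449 \right)}\right) + z = \left(-172589 + 449^{2}\right) + \frac{67}{11426324} = \left(-172589 + 201601\right) + \frac{67}{11426324} = 29012 + \frac{67}{11426324} = \frac{331500511955}{11426324}$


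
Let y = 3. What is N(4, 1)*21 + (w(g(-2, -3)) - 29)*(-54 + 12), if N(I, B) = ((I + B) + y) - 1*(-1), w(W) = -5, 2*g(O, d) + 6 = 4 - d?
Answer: 1617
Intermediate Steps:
g(O, d) = -1 - d/2 (g(O, d) = -3 + (4 - d)/2 = -3 + (2 - d/2) = -1 - d/2)
N(I, B) = 4 + B + I (N(I, B) = ((I + B) + 3) - 1*(-1) = ((B + I) + 3) + 1 = (3 + B + I) + 1 = 4 + B + I)
N(4, 1)*21 + (w(g(-2, -3)) - 29)*(-54 + 12) = (4 + 1 + 4)*21 + (-5 - 29)*(-54 + 12) = 9*21 - 34*(-42) = 189 + 1428 = 1617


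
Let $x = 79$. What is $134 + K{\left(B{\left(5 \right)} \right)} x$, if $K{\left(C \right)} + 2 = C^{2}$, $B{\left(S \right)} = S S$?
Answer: $49351$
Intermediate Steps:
$B{\left(S \right)} = S^{2}$
$K{\left(C \right)} = -2 + C^{2}$
$134 + K{\left(B{\left(5 \right)} \right)} x = 134 + \left(-2 + \left(5^{2}\right)^{2}\right) 79 = 134 + \left(-2 + 25^{2}\right) 79 = 134 + \left(-2 + 625\right) 79 = 134 + 623 \cdot 79 = 134 + 49217 = 49351$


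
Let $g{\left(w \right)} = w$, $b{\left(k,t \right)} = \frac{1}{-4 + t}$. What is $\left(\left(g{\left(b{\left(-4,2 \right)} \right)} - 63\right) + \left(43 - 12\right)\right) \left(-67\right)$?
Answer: $\frac{4355}{2} \approx 2177.5$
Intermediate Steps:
$\left(\left(g{\left(b{\left(-4,2 \right)} \right)} - 63\right) + \left(43 - 12\right)\right) \left(-67\right) = \left(\left(\frac{1}{-4 + 2} - 63\right) + \left(43 - 12\right)\right) \left(-67\right) = \left(\left(\frac{1}{-2} - 63\right) + \left(43 - 12\right)\right) \left(-67\right) = \left(\left(- \frac{1}{2} - 63\right) + 31\right) \left(-67\right) = \left(- \frac{127}{2} + 31\right) \left(-67\right) = \left(- \frac{65}{2}\right) \left(-67\right) = \frac{4355}{2}$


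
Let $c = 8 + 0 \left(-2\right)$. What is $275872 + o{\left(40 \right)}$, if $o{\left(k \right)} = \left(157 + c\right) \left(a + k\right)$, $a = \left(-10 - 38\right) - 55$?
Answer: $265477$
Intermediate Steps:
$a = -103$ ($a = -48 - 55 = -103$)
$c = 8$ ($c = 8 + 0 = 8$)
$o{\left(k \right)} = -16995 + 165 k$ ($o{\left(k \right)} = \left(157 + 8\right) \left(-103 + k\right) = 165 \left(-103 + k\right) = -16995 + 165 k$)
$275872 + o{\left(40 \right)} = 275872 + \left(-16995 + 165 \cdot 40\right) = 275872 + \left(-16995 + 6600\right) = 275872 - 10395 = 265477$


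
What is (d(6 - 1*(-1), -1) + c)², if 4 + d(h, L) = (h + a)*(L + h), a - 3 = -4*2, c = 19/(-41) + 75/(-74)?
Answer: 391683681/9205156 ≈ 42.550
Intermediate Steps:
c = -4481/3034 (c = 19*(-1/41) + 75*(-1/74) = -19/41 - 75/74 = -4481/3034 ≈ -1.4769)
a = -5 (a = 3 - 4*2 = 3 - 8 = -5)
d(h, L) = -4 + (-5 + h)*(L + h) (d(h, L) = -4 + (h - 5)*(L + h) = -4 + (-5 + h)*(L + h))
(d(6 - 1*(-1), -1) + c)² = ((-4 + (6 - 1*(-1))² - 5*(-1) - 5*(6 - 1*(-1)) - (6 - 1*(-1))) - 4481/3034)² = ((-4 + (6 + 1)² + 5 - 5*(6 + 1) - (6 + 1)) - 4481/3034)² = ((-4 + 7² + 5 - 5*7 - 1*7) - 4481/3034)² = ((-4 + 49 + 5 - 35 - 7) - 4481/3034)² = (8 - 4481/3034)² = (19791/3034)² = 391683681/9205156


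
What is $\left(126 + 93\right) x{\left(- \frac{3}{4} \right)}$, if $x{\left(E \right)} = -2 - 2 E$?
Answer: $- \frac{219}{2} \approx -109.5$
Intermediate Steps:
$\left(126 + 93\right) x{\left(- \frac{3}{4} \right)} = \left(126 + 93\right) \left(-2 - 2 \left(- \frac{3}{4}\right)\right) = 219 \left(-2 - 2 \left(\left(-3\right) \frac{1}{4}\right)\right) = 219 \left(-2 - - \frac{3}{2}\right) = 219 \left(-2 + \frac{3}{2}\right) = 219 \left(- \frac{1}{2}\right) = - \frac{219}{2}$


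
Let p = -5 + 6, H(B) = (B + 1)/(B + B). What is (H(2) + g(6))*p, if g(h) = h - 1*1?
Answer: 23/4 ≈ 5.7500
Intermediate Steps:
g(h) = -1 + h (g(h) = h - 1 = -1 + h)
H(B) = (1 + B)/(2*B) (H(B) = (1 + B)/((2*B)) = (1 + B)*(1/(2*B)) = (1 + B)/(2*B))
p = 1
(H(2) + g(6))*p = ((½)*(1 + 2)/2 + (-1 + 6))*1 = ((½)*(½)*3 + 5)*1 = (¾ + 5)*1 = (23/4)*1 = 23/4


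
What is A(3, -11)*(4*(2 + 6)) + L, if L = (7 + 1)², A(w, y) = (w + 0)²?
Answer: 352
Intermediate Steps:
A(w, y) = w²
L = 64 (L = 8² = 64)
A(3, -11)*(4*(2 + 6)) + L = 3²*(4*(2 + 6)) + 64 = 9*(4*8) + 64 = 9*32 + 64 = 288 + 64 = 352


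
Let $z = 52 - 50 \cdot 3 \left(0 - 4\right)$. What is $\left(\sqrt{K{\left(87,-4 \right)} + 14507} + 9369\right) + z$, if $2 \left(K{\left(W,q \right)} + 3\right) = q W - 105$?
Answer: $10021 + \frac{\sqrt{57110}}{2} \approx 10140.0$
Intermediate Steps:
$K{\left(W,q \right)} = - \frac{111}{2} + \frac{W q}{2}$ ($K{\left(W,q \right)} = -3 + \frac{q W - 105}{2} = -3 + \frac{W q - 105}{2} = -3 + \frac{-105 + W q}{2} = -3 + \left(- \frac{105}{2} + \frac{W q}{2}\right) = - \frac{111}{2} + \frac{W q}{2}$)
$z = 652$ ($z = 52 - 50 \cdot 3 \left(-4\right) = 52 - -600 = 52 + 600 = 652$)
$\left(\sqrt{K{\left(87,-4 \right)} + 14507} + 9369\right) + z = \left(\sqrt{\left(- \frac{111}{2} + \frac{1}{2} \cdot 87 \left(-4\right)\right) + 14507} + 9369\right) + 652 = \left(\sqrt{\left(- \frac{111}{2} - 174\right) + 14507} + 9369\right) + 652 = \left(\sqrt{- \frac{459}{2} + 14507} + 9369\right) + 652 = \left(\sqrt{\frac{28555}{2}} + 9369\right) + 652 = \left(\frac{\sqrt{57110}}{2} + 9369\right) + 652 = \left(9369 + \frac{\sqrt{57110}}{2}\right) + 652 = 10021 + \frac{\sqrt{57110}}{2}$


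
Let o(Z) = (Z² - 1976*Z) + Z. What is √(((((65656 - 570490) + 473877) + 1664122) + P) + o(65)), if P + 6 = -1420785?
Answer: 4*√5514 ≈ 297.03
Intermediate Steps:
P = -1420791 (P = -6 - 1420785 = -1420791)
o(Z) = Z² - 1975*Z
√(((((65656 - 570490) + 473877) + 1664122) + P) + o(65)) = √(((((65656 - 570490) + 473877) + 1664122) - 1420791) + 65*(-1975 + 65)) = √((((-504834 + 473877) + 1664122) - 1420791) + 65*(-1910)) = √(((-30957 + 1664122) - 1420791) - 124150) = √((1633165 - 1420791) - 124150) = √(212374 - 124150) = √88224 = 4*√5514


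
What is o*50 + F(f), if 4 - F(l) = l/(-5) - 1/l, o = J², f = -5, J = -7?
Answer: 12264/5 ≈ 2452.8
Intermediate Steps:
o = 49 (o = (-7)² = 49)
F(l) = 4 + 1/l + l/5 (F(l) = 4 - (l/(-5) - 1/l) = 4 - (l*(-⅕) - 1/l) = 4 - (-l/5 - 1/l) = 4 - (-1/l - l/5) = 4 + (1/l + l/5) = 4 + 1/l + l/5)
o*50 + F(f) = 49*50 + (4 + 1/(-5) + (⅕)*(-5)) = 2450 + (4 - ⅕ - 1) = 2450 + 14/5 = 12264/5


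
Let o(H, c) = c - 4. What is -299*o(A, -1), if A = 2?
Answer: 1495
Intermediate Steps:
o(H, c) = -4 + c
-299*o(A, -1) = -299*(-4 - 1) = -299*(-5) = 1495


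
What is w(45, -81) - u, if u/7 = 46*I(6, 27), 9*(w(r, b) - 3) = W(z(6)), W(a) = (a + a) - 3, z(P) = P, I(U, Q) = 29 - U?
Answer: -7402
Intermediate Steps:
W(a) = -3 + 2*a (W(a) = 2*a - 3 = -3 + 2*a)
w(r, b) = 4 (w(r, b) = 3 + (-3 + 2*6)/9 = 3 + (-3 + 12)/9 = 3 + (⅑)*9 = 3 + 1 = 4)
u = 7406 (u = 7*(46*(29 - 1*6)) = 7*(46*(29 - 6)) = 7*(46*23) = 7*1058 = 7406)
w(45, -81) - u = 4 - 1*7406 = 4 - 7406 = -7402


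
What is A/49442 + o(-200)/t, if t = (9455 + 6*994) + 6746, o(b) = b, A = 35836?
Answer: 78441654/109588193 ≈ 0.71579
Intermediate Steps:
t = 22165 (t = (9455 + 5964) + 6746 = 15419 + 6746 = 22165)
A/49442 + o(-200)/t = 35836/49442 - 200/22165 = 35836*(1/49442) - 200*1/22165 = 17918/24721 - 40/4433 = 78441654/109588193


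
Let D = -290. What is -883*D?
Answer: 256070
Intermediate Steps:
-883*D = -883*(-290) = 256070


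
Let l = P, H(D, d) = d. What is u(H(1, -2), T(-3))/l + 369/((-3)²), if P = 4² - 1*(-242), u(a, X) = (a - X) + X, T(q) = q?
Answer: 5288/129 ≈ 40.992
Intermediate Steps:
u(a, X) = a
P = 258 (P = 16 + 242 = 258)
l = 258
u(H(1, -2), T(-3))/l + 369/((-3)²) = -2/258 + 369/((-3)²) = -2*1/258 + 369/9 = -1/129 + 369*(⅑) = -1/129 + 41 = 5288/129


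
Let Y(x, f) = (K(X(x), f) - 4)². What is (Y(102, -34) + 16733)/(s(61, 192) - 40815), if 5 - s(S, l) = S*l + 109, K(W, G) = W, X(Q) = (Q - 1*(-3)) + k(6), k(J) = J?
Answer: -28182/52631 ≈ -0.53546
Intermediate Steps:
X(Q) = 9 + Q (X(Q) = (Q - 1*(-3)) + 6 = (Q + 3) + 6 = (3 + Q) + 6 = 9 + Q)
Y(x, f) = (5 + x)² (Y(x, f) = ((9 + x) - 4)² = (5 + x)²)
s(S, l) = -104 - S*l (s(S, l) = 5 - (S*l + 109) = 5 - (109 + S*l) = 5 + (-109 - S*l) = -104 - S*l)
(Y(102, -34) + 16733)/(s(61, 192) - 40815) = ((5 + 102)² + 16733)/((-104 - 1*61*192) - 40815) = (107² + 16733)/((-104 - 11712) - 40815) = (11449 + 16733)/(-11816 - 40815) = 28182/(-52631) = 28182*(-1/52631) = -28182/52631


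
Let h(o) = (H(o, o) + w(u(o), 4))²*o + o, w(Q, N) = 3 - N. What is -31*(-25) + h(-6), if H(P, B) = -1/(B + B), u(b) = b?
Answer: 18335/24 ≈ 763.96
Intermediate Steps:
H(P, B) = -1/(2*B)
h(o) = o + o*(-1 - 1/(2*o))² (h(o) = (-1/(2*o) + (3 - 1*4))²*o + o = (-1/(2*o) + (3 - 4))²*o + o = (-1/(2*o) - 1)²*o + o = (-1 - 1/(2*o))²*o + o = o*(-1 - 1/(2*o))² + o = o + o*(-1 - 1/(2*o))²)
-31*(-25) + h(-6) = -31*(-25) + (1 + 2*(-6) + (¼)/(-6)) = 775 + (1 - 12 + (¼)*(-⅙)) = 775 + (1 - 12 - 1/24) = 775 - 265/24 = 18335/24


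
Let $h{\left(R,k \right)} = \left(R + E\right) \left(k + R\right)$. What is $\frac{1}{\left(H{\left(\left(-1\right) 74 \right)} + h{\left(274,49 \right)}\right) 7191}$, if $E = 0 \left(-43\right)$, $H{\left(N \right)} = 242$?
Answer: $\frac{1}{638158104} \approx 1.567 \cdot 10^{-9}$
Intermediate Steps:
$E = 0$
$h{\left(R,k \right)} = R \left(R + k\right)$ ($h{\left(R,k \right)} = \left(R + 0\right) \left(k + R\right) = R \left(R + k\right)$)
$\frac{1}{\left(H{\left(\left(-1\right) 74 \right)} + h{\left(274,49 \right)}\right) 7191} = \frac{1}{\left(242 + 274 \left(274 + 49\right)\right) 7191} = \frac{1}{242 + 274 \cdot 323} \cdot \frac{1}{7191} = \frac{1}{242 + 88502} \cdot \frac{1}{7191} = \frac{1}{88744} \cdot \frac{1}{7191} = \frac{1}{638158104}$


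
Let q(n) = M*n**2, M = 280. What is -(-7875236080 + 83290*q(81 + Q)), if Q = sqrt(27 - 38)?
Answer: -144878623920 - 3778034400*I*sqrt(11) ≈ -1.4488e+11 - 1.253e+10*I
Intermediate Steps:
Q = I*sqrt(11) (Q = sqrt(-11) = I*sqrt(11) ≈ 3.3166*I)
q(n) = 280*n**2
-(-7875236080 + 83290*q(81 + Q)) = -(-7875236080 + 23321200*(81 + I*sqrt(11))**2) = -83290*(-94552 + 280*(81 + I*sqrt(11))**2) = 7875236080 - 23321200*(81 + I*sqrt(11))**2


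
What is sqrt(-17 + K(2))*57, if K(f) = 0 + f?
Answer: 57*I*sqrt(15) ≈ 220.76*I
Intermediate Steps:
K(f) = f
sqrt(-17 + K(2))*57 = sqrt(-17 + 2)*57 = sqrt(-15)*57 = (I*sqrt(15))*57 = 57*I*sqrt(15)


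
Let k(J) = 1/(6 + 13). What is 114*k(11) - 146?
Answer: -140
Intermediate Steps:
k(J) = 1/19
114*k(11) - 146 = 114*(1/19) - 146 = 6 - 146 = -140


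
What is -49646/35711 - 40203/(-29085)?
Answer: -2754859/346218145 ≈ -0.0079570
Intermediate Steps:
-49646/35711 - 40203/(-29085) = -49646*1/35711 - 40203*(-1/29085) = -49646/35711 + 13401/9695 = -2754859/346218145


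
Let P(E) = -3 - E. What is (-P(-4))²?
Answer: 1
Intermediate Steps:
(-P(-4))² = (-(-3 - 1*(-4)))² = (-(-3 + 4))² = (-1*1)² = (-1)² = 1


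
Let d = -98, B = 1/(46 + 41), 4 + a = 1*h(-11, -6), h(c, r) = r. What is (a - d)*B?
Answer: 88/87 ≈ 1.0115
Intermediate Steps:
a = -10 (a = -4 + 1*(-6) = -4 - 6 = -10)
B = 1/87 ≈ 0.011494
(a - d)*B = (-10 - 1*(-98))*(1/87) = (-10 + 98)*(1/87) = 88*(1/87) = 88/87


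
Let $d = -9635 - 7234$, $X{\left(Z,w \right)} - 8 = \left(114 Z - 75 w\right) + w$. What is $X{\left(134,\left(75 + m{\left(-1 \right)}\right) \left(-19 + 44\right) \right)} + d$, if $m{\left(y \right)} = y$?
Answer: $-138485$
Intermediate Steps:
$X{\left(Z,w \right)} = 8 - 74 w + 114 Z$ ($X{\left(Z,w \right)} = 8 + \left(\left(114 Z - 75 w\right) + w\right) = 8 + \left(\left(- 75 w + 114 Z\right) + w\right) = 8 + \left(- 74 w + 114 Z\right) = 8 - 74 w + 114 Z$)
$d = -16869$ ($d = -9635 - 7234 = -16869$)
$X{\left(134,\left(75 + m{\left(-1 \right)}\right) \left(-19 + 44\right) \right)} + d = \left(8 - 74 \left(75 - 1\right) \left(-19 + 44\right) + 114 \cdot 134\right) - 16869 = \left(8 - 74 \cdot 74 \cdot 25 + 15276\right) - 16869 = \left(8 - 136900 + 15276\right) - 16869 = -121616 - 16869 = -138485$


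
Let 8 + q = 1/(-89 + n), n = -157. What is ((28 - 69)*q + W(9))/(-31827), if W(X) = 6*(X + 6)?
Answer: -2509/190962 ≈ -0.013139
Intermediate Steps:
q = -1969/246 (q = -8 + 1/(-89 - 157) = -8 + 1/(-246) = -8 - 1/246 = -1969/246 ≈ -8.0041)
W(X) = 36 + 6*X (W(X) = 6*(6 + X) = 36 + 6*X)
((28 - 69)*q + W(9))/(-31827) = ((28 - 69)*(-1969/246) + (36 + 6*9))/(-31827) = (-41*(-1969/246) + (36 + 54))*(-1/31827) = (1969/6 + 90)*(-1/31827) = (2509/6)*(-1/31827) = -2509/190962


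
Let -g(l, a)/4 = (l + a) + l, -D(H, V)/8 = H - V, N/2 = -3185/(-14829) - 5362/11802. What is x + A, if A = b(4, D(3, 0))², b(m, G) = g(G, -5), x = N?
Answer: 62425786496/1388983 ≈ 44944.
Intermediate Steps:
N = -665456/1388983 (N = 2*(-3185/(-14829) - 5362/11802) = 2*(-3185*(-1/14829) - 5362*1/11802) = 2*(3185/14829 - 383/843) = 2*(-332728/1388983) = -665456/1388983 ≈ -0.47910)
D(H, V) = -8*H + 8*V (D(H, V) = -8*(H - V) = -8*H + 8*V)
x = -665456/1388983 ≈ -0.47910
g(l, a) = -8*l - 4*a (g(l, a) = -4*((l + a) + l) = -4*((a + l) + l) = -4*(a + 2*l) = -8*l - 4*a)
b(m, G) = 20 - 8*G (b(m, G) = -8*G - 4*(-5) = -8*G + 20 = 20 - 8*G)
A = 44944 (A = (20 - 8*(-8*3 + 8*0))² = (20 - 8*(-24 + 0))² = (20 - 8*(-24))² = (20 + 192)² = 212² = 44944)
x + A = -665456/1388983 + 44944 = 62425786496/1388983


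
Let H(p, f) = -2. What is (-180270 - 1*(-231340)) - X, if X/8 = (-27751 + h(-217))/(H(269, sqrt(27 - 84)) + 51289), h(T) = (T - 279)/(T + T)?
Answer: 18336143622/359009 ≈ 51074.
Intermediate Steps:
h(T) = (-279 + T)/(2*T) (h(T) = (-279 + T)/((2*T)) = (-279 + T)*(1/(2*T)) = (-279 + T)/(2*T))
X = -1553992/359009 (X = 8*((-27751 + (1/2)*(-279 - 217)/(-217))/(-2 + 51289)) = 8*((-27751 + (1/2)*(-1/217)*(-496))/51287) = 8*((-27751 + 8/7)*(1/51287)) = 8*(-194249/7*1/51287) = 8*(-194249/359009) = -1553992/359009 ≈ -4.3286)
(-180270 - 1*(-231340)) - X = (-180270 - 1*(-231340)) - 1*(-1553992/359009) = (-180270 + 231340) + 1553992/359009 = 51070 + 1553992/359009 = 18336143622/359009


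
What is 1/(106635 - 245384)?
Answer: -1/138749 ≈ -7.2073e-6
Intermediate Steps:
1/(106635 - 245384) = 1/(-138749) = -1/138749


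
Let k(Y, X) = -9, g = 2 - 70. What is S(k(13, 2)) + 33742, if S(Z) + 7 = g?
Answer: 33667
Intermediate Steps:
g = -68
S(Z) = -75 (S(Z) = -7 - 68 = -75)
S(k(13, 2)) + 33742 = -75 + 33742 = 33667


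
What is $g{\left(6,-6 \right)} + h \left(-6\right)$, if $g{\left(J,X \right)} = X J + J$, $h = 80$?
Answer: $-510$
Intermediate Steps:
$g{\left(J,X \right)} = J + J X$ ($g{\left(J,X \right)} = J X + J = J + J X$)
$g{\left(6,-6 \right)} + h \left(-6\right) = 6 \left(1 - 6\right) + 80 \left(-6\right) = 6 \left(-5\right) - 480 = -30 - 480 = -510$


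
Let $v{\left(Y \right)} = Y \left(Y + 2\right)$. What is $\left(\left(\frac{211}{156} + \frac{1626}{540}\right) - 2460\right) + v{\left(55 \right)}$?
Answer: $\frac{1589711}{2340} \approx 679.36$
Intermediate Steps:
$v{\left(Y \right)} = Y \left(2 + Y\right)$
$\left(\left(\frac{211}{156} + \frac{1626}{540}\right) - 2460\right) + v{\left(55 \right)} = \left(\left(\frac{211}{156} + \frac{1626}{540}\right) - 2460\right) + 55 \left(2 + 55\right) = \left(\left(211 \cdot \frac{1}{156} + 1626 \cdot \frac{1}{540}\right) - 2460\right) + 55 \cdot 57 = \left(\left(\frac{211}{156} + \frac{271}{90}\right) - 2460\right) + 3135 = \left(\frac{10211}{2340} - 2460\right) + 3135 = - \frac{5746189}{2340} + 3135 = \frac{1589711}{2340}$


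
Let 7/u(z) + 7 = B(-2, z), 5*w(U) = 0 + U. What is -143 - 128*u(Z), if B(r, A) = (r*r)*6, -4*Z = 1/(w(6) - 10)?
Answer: -3327/17 ≈ -195.71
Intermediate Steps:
w(U) = U/5 (w(U) = (0 + U)/5 = U/5)
Z = 5/176 (Z = -1/(4*((⅕)*6 - 10)) = -1/(4*(6/5 - 10)) = -1/(4*(-44/5)) = -¼*(-5/44) = 5/176 ≈ 0.028409)
B(r, A) = 6*r² (B(r, A) = r²*6 = 6*r²)
u(z) = 7/17 (u(z) = 7/(-7 + 6*(-2)²) = 7/(-7 + 6*4) = 7/(-7 + 24) = 7/17)
-143 - 128*u(Z) = -143 - 128*7/17 = -143 - 896/17 = -3327/17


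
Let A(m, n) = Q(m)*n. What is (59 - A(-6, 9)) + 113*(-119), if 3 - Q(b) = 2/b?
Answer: -13418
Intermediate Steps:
Q(b) = 3 - 2/b
A(m, n) = n*(3 - 2/m) (A(m, n) = (3 - 2/m)*n = n*(3 - 2/m))
(59 - A(-6, 9)) + 113*(-119) = (59 - 9*(-2 + 3*(-6))/(-6)) + 113*(-119) = (59 - 9*(-1)*(-2 - 18)/6) - 13447 = (59 - 9*(-1)*(-20)/6) - 13447 = (59 - 1*30) - 13447 = (59 - 30) - 13447 = 29 - 13447 = -13418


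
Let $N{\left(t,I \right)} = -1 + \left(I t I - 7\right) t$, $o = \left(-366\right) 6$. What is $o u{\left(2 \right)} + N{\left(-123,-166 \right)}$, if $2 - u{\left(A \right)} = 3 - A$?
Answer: $416893388$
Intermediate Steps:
$o = -2196$
$u{\left(A \right)} = -1 + A$ ($u{\left(A \right)} = 2 - \left(3 - A\right) = 2 + \left(-3 + A\right) = -1 + A$)
$N{\left(t,I \right)} = -1 + t \left(-7 + t I^{2}\right)$ ($N{\left(t,I \right)} = -1 + \left(t I^{2} - 7\right) t = -1 + \left(-7 + t I^{2}\right) t = -1 + t \left(-7 + t I^{2}\right)$)
$o u{\left(2 \right)} + N{\left(-123,-166 \right)} = - 2196 \left(-1 + 2\right) - \left(-860 - \left(-166\right)^{2} \left(-123\right)^{2}\right) = \left(-2196\right) 1 + \left(-1 + 861 + 27556 \cdot 15129\right) = -2196 + \left(-1 + 861 + 416894724\right) = -2196 + 416895584 = 416893388$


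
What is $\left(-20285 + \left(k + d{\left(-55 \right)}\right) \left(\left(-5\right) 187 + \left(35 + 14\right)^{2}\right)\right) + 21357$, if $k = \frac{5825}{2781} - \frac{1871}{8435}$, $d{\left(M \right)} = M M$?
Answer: $\frac{104116393504454}{23457735} \approx 4.4385 \cdot 10^{6}$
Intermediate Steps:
$d{\left(M \right)} = M^{2}$
$k = \frac{43930624}{23457735}$ ($k = 5825 \cdot \frac{1}{2781} - \frac{1871}{8435} = \frac{5825}{2781} - \frac{1871}{8435} = \frac{43930624}{23457735} \approx 1.8728$)
$\left(-20285 + \left(k + d{\left(-55 \right)}\right) \left(\left(-5\right) 187 + \left(35 + 14\right)^{2}\right)\right) + 21357 = \left(-20285 + \left(\frac{43930624}{23457735} + \left(-55\right)^{2}\right) \left(\left(-5\right) 187 + \left(35 + 14\right)^{2}\right)\right) + 21357 = \left(-20285 + \left(\frac{43930624}{23457735} + 3025\right) \left(-935 + 49^{2}\right)\right) + 21357 = \left(-20285 + \frac{71003578999 \left(-935 + 2401\right)}{23457735}\right) + 21357 = \left(-20285 + \frac{71003578999}{23457735} \cdot 1466\right) + 21357 = \left(-20285 + \frac{104091246812534}{23457735}\right) + 21357 = \frac{103615406658059}{23457735} + 21357 = \frac{104116393504454}{23457735}$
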